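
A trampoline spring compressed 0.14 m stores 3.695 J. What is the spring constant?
k = 2·PE/x² = 2·3.695/(0.14)² = 377.0 N/m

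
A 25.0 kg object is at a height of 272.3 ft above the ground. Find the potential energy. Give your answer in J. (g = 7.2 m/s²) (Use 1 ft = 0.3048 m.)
Convert to SI: m = 25.0 kg, h = 82.997 m
PE = mgh = (25.0)(7.2)(82.997) = 14940 J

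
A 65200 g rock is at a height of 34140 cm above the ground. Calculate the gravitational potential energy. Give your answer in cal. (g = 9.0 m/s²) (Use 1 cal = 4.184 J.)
Convert to SI: m = 65.2 kg, h = 341.4 m
PE = mgh = (65.2)(9.0)(341.4) = 200334 J = 47880 cal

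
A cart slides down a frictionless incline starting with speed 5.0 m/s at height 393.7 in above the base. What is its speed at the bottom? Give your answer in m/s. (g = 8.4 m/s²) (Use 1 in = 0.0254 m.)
Convert to SI: v₀ = 5.0 m/s, h = 9.99998 m
½mv₀² + mgh = ½mv² ⇒ v = √(v₀² + 2gh) = √(5.0² + 2·8.4·9.99998) = 13.89 m/s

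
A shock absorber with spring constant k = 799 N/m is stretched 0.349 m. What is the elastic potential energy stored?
PE = ½kx² = ½(799)(0.349)² = 48.66 J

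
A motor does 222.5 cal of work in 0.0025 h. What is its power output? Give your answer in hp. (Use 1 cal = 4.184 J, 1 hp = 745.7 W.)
Convert to SI: W = 930.94 J, t = 9.0 s
P = W/t = 930.94/9.0 = 103.438 W = 0.1387 hp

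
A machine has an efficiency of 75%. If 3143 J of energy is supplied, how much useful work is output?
W_out = η·W_in = 0.75·3143 = 2357.25 J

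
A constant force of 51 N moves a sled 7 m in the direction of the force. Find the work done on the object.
W = F·d = (51)(7) = 357.0 J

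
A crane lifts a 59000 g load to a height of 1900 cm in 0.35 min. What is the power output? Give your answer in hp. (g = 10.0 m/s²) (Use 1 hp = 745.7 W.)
Convert to SI: m = 59.0 kg, h = 19.0 m, t = 21.0 s
P = mgh/t = (59.0)(10.0)(19.0)/21.0 = 533.81 W = 0.7159 hp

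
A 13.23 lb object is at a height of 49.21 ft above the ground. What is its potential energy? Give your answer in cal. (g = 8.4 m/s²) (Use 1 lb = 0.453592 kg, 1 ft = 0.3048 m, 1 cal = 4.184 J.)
Convert to SI: m = 6.00102 kg, h = 14.9992 m
PE = mgh = (6.00102)(8.4)(14.9992) = 756.089 J = 180.7 cal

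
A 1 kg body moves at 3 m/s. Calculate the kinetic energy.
KE = ½mv² = ½(1)(3)² = 4.5 J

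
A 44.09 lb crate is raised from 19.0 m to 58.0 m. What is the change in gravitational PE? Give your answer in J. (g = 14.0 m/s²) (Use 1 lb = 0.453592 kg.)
Convert to SI: m = 19.9989 kg, Δh = 39.0 m
ΔPE = mgΔh = (19.9989)(14.0)(39.0) = 10920 J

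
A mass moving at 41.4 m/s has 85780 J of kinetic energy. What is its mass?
m = 2·KE/v² = 2·85780/(41.4)² = 100.1 kg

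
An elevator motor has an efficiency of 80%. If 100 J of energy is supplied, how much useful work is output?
W_out = η·W_in = 0.8·100 = 80.0 J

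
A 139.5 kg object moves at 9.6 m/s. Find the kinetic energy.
KE = ½mv² = ½(139.5)(9.6)² = 6428 J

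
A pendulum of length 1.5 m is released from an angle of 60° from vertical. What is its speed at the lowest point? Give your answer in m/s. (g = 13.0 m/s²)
h = L(1 − cosθ) = 1.5(1 − cos60°) = 0.75 m
v = √(2gh) = √(2·13.0·0.75) = 4.416 m/s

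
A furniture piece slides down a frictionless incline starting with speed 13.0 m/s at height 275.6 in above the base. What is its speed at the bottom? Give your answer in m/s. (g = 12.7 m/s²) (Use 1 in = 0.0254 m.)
Convert to SI: v₀ = 13.0 m/s, h = 7.00024 m
½mv₀² + mgh = ½mv² ⇒ v = √(v₀² + 2gh) = √(13.0² + 2·12.7·7.00024) = 18.62 m/s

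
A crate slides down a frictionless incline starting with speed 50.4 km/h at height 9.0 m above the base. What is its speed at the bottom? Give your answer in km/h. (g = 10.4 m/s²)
Convert to SI: v₀ = 14.0 m/s, h = 9.0 m
½mv₀² + mgh = ½mv² ⇒ v = √(v₀² + 2gh) = √(14.0² + 2·10.4·9.0) = 19.5755 m/s = 70.47 km/h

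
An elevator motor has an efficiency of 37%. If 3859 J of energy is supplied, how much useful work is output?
W_out = η·W_in = 0.37·3859 = 1427.83 J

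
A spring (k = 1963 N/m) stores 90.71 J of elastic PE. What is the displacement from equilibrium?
x = √(2·PE/k) = √(2·90.71/1963) = 0.304 m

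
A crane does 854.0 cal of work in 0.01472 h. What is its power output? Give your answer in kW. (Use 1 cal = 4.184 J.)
Convert to SI: W = 3573.14 J, t = 52.992 s
P = W/t = 3573.14/52.992 = 67.4278 W = 0.06743 kW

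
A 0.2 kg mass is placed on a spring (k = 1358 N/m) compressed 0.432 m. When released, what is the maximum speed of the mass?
½kx² = ½mv² ⇒ v = x√(k/m) = (0.432)√(1358/0.2) = 35.6 m/s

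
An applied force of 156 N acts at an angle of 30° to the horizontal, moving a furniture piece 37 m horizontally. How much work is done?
W = F·d·cosθ = (156)(37)cos(30°) = 4999 J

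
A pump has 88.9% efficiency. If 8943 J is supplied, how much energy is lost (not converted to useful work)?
W_lost = W_in(1 − η) = 8943·(1 − 0.889) = 992.7 J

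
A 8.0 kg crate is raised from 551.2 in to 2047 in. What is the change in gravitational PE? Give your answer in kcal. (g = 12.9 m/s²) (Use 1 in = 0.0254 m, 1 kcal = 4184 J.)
Convert to SI: m = 8.0 kg, Δh = 37.9933 m
ΔPE = mgΔh = (8.0)(12.9)(37.9933) = 3920.91 J = 0.9371 kcal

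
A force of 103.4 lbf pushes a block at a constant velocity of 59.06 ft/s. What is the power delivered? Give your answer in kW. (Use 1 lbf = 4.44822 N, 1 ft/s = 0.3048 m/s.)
Convert to SI: F = 459.946 N, v = 18.0015 m/s
P = Fv = (459.946)(18.0015) = 8279.71 W = 8.28 kW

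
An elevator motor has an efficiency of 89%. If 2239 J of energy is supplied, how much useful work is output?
W_out = η·W_in = 0.89·2239 = 1992.71 J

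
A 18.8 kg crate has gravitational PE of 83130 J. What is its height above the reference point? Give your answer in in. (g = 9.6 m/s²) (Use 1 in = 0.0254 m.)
h = PE/(mg) = 83130.0/(18.8·9.6) = 460.605 m = 18130 in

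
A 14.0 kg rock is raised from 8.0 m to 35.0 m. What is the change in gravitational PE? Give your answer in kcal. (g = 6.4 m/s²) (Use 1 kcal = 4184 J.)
ΔPE = mgΔh = (14.0)(6.4)(27.0) = 2419.2 J = 0.5782 kcal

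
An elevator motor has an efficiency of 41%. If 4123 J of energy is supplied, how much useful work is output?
W_out = η·W_in = 0.41·4123 = 1690.43 J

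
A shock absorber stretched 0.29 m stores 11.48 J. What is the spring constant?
k = 2·PE/x² = 2·11.48/(0.29)² = 273.0 N/m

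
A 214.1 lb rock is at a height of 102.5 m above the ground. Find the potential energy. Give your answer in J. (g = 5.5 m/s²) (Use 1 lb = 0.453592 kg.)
Convert to SI: m = 97.114 kg, h = 102.5 m
PE = mgh = (97.114)(5.5)(102.5) = 54750 J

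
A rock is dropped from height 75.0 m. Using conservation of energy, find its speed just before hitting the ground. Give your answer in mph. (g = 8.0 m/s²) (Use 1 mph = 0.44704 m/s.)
mgh = ½mv² ⇒ v = √(2gh) = √(2·8.0·75.0) = 34.641 m/s = 77.49 mph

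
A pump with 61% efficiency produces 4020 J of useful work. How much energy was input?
W_in = W_out/η = 4020/0.61 = 6590 J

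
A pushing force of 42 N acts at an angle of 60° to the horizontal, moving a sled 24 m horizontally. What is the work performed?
W = F·d·cosθ = (42)(24)cos(60°) = 504.0 J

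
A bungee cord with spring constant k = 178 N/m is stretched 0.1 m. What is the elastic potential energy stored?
PE = ½kx² = ½(178)(0.1)² = 0.89 J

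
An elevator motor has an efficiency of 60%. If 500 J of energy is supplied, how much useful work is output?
W_out = η·W_in = 0.6·500 = 300.0 J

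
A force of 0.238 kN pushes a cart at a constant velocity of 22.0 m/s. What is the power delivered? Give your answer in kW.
Convert to SI: F = 238.0 N, v = 22.0 m/s
P = Fv = (238.0)(22.0) = 5236.0 W = 5.236 kW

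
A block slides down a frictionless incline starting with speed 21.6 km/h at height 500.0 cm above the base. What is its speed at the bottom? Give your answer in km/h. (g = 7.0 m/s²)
Convert to SI: v₀ = 6.0 m/s, h = 5.0 m
½mv₀² + mgh = ½mv² ⇒ v = √(v₀² + 2gh) = √(6.0² + 2·7.0·5.0) = 10.2956 m/s = 37.06 km/h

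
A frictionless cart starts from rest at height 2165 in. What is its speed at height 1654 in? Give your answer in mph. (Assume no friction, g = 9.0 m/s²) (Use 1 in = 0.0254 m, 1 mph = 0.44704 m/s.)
Convert to SI: h₁−h₂ = 12.9794 m
mgh₁ = mgh₂ + ½mv² ⇒ v = √(2g(h₁−h₂)) = √(2·9.0·12.9794) = 15.2849 m/s = 34.19 mph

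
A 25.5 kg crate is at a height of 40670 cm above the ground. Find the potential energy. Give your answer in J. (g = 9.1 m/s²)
Convert to SI: m = 25.5 kg, h = 406.7 m
PE = mgh = (25.5)(9.1)(406.7) = 94370 J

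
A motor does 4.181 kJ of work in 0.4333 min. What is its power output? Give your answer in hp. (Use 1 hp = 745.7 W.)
Convert to SI: W = 4181.0 J, t = 25.998 s
P = W/t = 4181.0/25.998 = 160.82 W = 0.2157 hp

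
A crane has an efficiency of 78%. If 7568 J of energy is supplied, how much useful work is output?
W_out = η·W_in = 0.78·7568 = 5903.04 J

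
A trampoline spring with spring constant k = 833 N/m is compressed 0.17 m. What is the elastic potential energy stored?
PE = ½kx² = ½(833)(0.17)² = 12.04 J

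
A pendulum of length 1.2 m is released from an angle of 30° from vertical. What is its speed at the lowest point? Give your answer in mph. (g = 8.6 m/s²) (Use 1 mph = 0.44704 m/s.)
h = L(1 − cosθ) = 1.2(1 − cos30°) = 0.16077 m
v = √(2gh) = √(2·8.6·0.16077) = 1.6629 m/s = 3.72 mph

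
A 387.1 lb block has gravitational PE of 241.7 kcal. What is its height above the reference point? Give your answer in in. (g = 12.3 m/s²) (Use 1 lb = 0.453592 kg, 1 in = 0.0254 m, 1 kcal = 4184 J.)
Convert to SI: m = 175.585 kg, PE = 1011270 J
h = PE/(mg) = 1011270/(175.585·12.3) = 468.247 m = 18430 in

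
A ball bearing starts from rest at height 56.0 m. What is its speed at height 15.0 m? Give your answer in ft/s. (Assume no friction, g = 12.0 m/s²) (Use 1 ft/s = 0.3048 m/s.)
mgh₁ = mgh₂ + ½mv² ⇒ v = √(2g(h₁−h₂)) = √(2·12.0·41.0) = 31.3688 m/s = 102.9 ft/s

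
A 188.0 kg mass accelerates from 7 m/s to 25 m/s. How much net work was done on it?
W = ΔKE = ½m(v₂² − v₁²) = ½(188.0)(25² − 7²) = 54144.0 J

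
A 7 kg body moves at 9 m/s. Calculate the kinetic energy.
KE = ½mv² = ½(7)(9)² = 283.5 J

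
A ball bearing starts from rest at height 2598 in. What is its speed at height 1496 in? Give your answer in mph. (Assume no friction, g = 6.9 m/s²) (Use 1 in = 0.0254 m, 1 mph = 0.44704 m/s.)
Convert to SI: h₁−h₂ = 27.9908 m
mgh₁ = mgh₂ + ½mv² ⇒ v = √(2g(h₁−h₂)) = √(2·6.9·27.9908) = 19.6538 m/s = 43.96 mph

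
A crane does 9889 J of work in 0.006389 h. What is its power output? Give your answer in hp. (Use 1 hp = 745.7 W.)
Convert to SI: W = 9889.0 J, t = 23.0004 s
P = W/t = 9889.0/23.0004 = 429.949 W = 0.5766 hp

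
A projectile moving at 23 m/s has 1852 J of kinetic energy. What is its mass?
m = 2·KE/v² = 2·1852/(23)² = 7.002 kg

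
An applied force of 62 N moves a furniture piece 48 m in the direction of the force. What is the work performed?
W = F·d = (62)(48) = 2976 J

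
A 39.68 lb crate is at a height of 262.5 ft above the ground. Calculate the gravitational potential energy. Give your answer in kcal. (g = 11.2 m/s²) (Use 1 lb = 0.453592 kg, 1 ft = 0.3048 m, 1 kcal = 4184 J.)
Convert to SI: m = 17.9985 kg, h = 80.01 m
PE = mgh = (17.9985)(11.2)(80.01) = 16128.7 J = 3.855 kcal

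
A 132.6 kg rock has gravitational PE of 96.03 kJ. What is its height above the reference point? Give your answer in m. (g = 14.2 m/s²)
Convert to SI: m = 132.6 kg, PE = 96030.0 J
h = PE/(mg) = 96030.0/(132.6·14.2) = 51.0 m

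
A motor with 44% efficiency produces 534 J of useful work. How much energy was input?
W_in = W_out/η = 534/0.44 = 1214 J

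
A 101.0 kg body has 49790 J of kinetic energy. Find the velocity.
v = √(2·KE/m) = √(2·49790/101.0) = 31.4 m/s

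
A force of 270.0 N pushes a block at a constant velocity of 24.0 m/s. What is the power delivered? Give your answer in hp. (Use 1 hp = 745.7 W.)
P = Fv = (270.0)(24.0) = 6480.0 W = 8.69 hp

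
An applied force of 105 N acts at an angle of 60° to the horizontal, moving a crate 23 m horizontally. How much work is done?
W = F·d·cosθ = (105)(23)cos(60°) = 1208 J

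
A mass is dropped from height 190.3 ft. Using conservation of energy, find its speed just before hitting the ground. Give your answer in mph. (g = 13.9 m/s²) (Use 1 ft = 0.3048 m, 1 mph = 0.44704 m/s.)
Convert to SI: h = 58.0034 m
mgh = ½mv² ⇒ v = √(2gh) = √(2·13.9·58.0034) = 40.1559 m/s = 89.83 mph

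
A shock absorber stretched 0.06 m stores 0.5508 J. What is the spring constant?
k = 2·PE/x² = 2·0.5508/(0.06)² = 306.0 N/m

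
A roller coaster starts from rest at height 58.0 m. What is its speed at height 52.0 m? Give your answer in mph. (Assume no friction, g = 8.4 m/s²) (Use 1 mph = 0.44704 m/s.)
mgh₁ = mgh₂ + ½mv² ⇒ v = √(2g(h₁−h₂)) = √(2·8.4·6.0) = 10.0399 m/s = 22.46 mph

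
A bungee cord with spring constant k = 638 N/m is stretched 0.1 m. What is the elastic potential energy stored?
PE = ½kx² = ½(638)(0.1)² = 3.19 J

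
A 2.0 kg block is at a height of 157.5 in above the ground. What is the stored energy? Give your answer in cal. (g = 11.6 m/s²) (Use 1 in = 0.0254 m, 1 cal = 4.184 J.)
Convert to SI: m = 2.0 kg, h = 4.0005 m
PE = mgh = (2.0)(11.6)(4.0005) = 92.8116 J = 22.18 cal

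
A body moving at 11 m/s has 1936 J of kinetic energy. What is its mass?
m = 2·KE/v² = 2·1936/(11)² = 32.0 kg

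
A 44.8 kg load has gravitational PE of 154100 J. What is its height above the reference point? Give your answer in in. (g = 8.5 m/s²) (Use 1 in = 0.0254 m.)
h = PE/(mg) = 154100/(44.8·8.5) = 404.674 m = 15930 in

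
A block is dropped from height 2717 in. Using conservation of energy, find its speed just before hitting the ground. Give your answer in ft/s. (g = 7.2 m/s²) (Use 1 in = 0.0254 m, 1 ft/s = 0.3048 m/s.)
Convert to SI: h = 69.0118 m
mgh = ½mv² ⇒ v = √(2gh) = √(2·7.2·69.0118) = 31.5241 m/s = 103.4 ft/s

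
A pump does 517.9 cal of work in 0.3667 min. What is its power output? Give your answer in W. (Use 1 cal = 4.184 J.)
Convert to SI: W = 2166.89 J, t = 22.002 s
P = W/t = 2166.89/22.002 = 98.49 W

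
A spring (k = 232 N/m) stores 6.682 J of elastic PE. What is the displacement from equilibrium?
x = √(2·PE/k) = √(2·6.682/232) = 0.24 m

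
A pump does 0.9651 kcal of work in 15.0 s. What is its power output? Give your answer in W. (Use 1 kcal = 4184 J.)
Convert to SI: W = 4037.98 J, t = 15.0 s
P = W/t = 4037.98/15.0 = 269.2 W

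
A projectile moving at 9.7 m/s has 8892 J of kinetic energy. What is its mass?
m = 2·KE/v² = 2·8892/(9.7)² = 189.0 kg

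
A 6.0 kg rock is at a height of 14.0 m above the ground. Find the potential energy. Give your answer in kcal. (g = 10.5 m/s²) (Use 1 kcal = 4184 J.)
PE = mgh = (6.0)(10.5)(14.0) = 882.0 J = 0.2108 kcal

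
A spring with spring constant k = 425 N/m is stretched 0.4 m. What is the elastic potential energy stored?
PE = ½kx² = ½(425)(0.4)² = 34.0 J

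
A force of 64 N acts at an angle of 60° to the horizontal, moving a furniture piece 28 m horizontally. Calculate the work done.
W = F·d·cosθ = (64)(28)cos(60°) = 896.0 J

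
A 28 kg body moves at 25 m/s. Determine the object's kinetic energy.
KE = ½mv² = ½(28)(25)² = 8750.0 J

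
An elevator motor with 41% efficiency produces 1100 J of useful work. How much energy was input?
W_in = W_out/η = 1100/0.41 = 2683 J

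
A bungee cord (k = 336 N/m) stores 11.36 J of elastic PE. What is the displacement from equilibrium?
x = √(2·PE/k) = √(2·11.36/336) = 0.26 m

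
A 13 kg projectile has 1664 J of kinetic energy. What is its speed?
v = √(2·KE/m) = √(2·1664/13) = 16.0 m/s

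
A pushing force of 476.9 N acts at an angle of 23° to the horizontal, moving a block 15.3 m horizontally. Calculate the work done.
W = F·d·cosθ = (476.9)(15.3)cos(23°) = 6717 J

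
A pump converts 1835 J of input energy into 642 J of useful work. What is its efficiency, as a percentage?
η = W_out/W_in = 642/1835 = 34.99%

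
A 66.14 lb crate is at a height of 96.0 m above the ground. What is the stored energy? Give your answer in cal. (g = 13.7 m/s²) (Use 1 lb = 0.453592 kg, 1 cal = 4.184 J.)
Convert to SI: m = 30.0006 kg, h = 96.0 m
PE = mgh = (30.0006)(13.7)(96.0) = 39456.8 J = 9430 cal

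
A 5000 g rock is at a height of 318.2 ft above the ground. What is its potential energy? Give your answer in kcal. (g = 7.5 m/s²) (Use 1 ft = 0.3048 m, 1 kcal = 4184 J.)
Convert to SI: m = 5.0 kg, h = 96.9874 m
PE = mgh = (5.0)(7.5)(96.9874) = 3637.03 J = 0.8693 kcal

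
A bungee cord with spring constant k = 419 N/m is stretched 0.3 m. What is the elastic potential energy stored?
PE = ½kx² = ½(419)(0.3)² = 18.86 J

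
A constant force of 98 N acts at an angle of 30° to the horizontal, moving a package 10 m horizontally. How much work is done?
W = F·d·cosθ = (98)(10)cos(30°) = 848.7 J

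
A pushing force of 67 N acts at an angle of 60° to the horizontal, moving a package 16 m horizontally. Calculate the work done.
W = F·d·cosθ = (67)(16)cos(60°) = 536.0 J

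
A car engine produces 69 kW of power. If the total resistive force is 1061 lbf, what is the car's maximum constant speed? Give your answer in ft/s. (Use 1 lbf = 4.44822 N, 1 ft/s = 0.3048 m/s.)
Convert to SI: F = 4719.56 N
P = Fv ⇒ v = P/F = 69000 W/4719.56 N = 14.62 m/s = 47.97 ft/s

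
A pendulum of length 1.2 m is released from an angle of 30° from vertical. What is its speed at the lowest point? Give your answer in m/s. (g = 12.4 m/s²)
h = L(1 − cosθ) = 1.2(1 − cos30°) = 0.16077 m
v = √(2gh) = √(2·12.4·0.16077) = 1.997 m/s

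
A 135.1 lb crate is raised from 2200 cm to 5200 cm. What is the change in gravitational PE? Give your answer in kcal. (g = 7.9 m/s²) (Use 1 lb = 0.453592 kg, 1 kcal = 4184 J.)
Convert to SI: m = 61.2803 kg, Δh = 30.0 m
ΔPE = mgΔh = (61.2803)(7.9)(30.0) = 14523.4 J = 3.471 kcal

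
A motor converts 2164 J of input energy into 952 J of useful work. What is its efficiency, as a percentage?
η = W_out/W_in = 952/2164 = 43.99%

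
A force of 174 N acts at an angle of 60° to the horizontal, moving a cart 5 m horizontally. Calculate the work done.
W = F·d·cosθ = (174)(5)cos(60°) = 435.0 J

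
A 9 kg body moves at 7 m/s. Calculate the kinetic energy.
KE = ½mv² = ½(9)(7)² = 220.5 J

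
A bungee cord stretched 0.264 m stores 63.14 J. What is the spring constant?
k = 2·PE/x² = 2·63.14/(0.264)² = 1812 N/m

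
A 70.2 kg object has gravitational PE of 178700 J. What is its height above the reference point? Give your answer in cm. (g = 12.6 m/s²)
h = PE/(mg) = 178700/(70.2·12.6) = 202.03 m = 20200 cm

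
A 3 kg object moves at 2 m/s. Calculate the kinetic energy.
KE = ½mv² = ½(3)(2)² = 6.0 J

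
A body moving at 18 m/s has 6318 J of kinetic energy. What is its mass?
m = 2·KE/v² = 2·6318/(18)² = 39.0 kg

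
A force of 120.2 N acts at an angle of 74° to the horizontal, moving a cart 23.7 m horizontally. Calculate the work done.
W = F·d·cosθ = (120.2)(23.7)cos(74°) = 785.2 J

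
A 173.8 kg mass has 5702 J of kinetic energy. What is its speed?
v = √(2·KE/m) = √(2·5702/173.8) = 8.1 m/s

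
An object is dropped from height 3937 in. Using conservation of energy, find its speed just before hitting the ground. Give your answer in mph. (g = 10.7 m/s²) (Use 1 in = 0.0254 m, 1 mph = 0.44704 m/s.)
Convert to SI: h = 99.9998 m
mgh = ½mv² ⇒ v = √(2gh) = √(2·10.7·99.9998) = 46.2601 m/s = 103.5 mph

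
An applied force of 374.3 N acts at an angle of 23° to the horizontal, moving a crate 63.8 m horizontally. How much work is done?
W = F·d·cosθ = (374.3)(63.8)cos(23°) = 21980 J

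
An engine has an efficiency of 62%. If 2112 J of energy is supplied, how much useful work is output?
W_out = η·W_in = 0.62·2112 = 1309.44 J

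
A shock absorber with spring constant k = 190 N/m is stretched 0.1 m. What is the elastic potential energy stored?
PE = ½kx² = ½(190)(0.1)² = 0.95 J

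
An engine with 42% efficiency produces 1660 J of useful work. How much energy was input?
W_in = W_out/η = 1660/0.42 = 3952 J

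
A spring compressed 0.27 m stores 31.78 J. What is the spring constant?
k = 2·PE/x² = 2·31.78/(0.27)² = 871.9 N/m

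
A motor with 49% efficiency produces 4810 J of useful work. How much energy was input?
W_in = W_out/η = 4810/0.49 = 9816 J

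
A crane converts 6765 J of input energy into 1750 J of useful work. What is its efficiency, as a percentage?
η = W_out/W_in = 1750/6765 = 25.87%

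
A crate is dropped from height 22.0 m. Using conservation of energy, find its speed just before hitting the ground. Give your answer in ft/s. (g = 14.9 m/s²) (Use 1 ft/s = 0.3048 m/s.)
mgh = ½mv² ⇒ v = √(2gh) = √(2·14.9·22.0) = 25.6047 m/s = 84.0 ft/s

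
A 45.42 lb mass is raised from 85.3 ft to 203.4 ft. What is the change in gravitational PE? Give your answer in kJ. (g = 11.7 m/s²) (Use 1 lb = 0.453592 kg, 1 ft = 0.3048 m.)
Convert to SI: m = 20.6021 kg, Δh = 35.9969 m
ΔPE = mgΔh = (20.6021)(11.7)(35.9969) = 8676.87 J = 8.677 kJ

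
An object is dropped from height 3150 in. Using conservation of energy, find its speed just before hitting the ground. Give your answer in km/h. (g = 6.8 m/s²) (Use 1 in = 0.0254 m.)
Convert to SI: h = 80.01 m
mgh = ½mv² ⇒ v = √(2gh) = √(2·6.8·80.01) = 32.9869 m/s = 118.8 km/h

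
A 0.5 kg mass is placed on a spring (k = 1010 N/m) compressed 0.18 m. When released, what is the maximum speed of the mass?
½kx² = ½mv² ⇒ v = x√(k/m) = (0.18)√(1010/0.5) = 8.09 m/s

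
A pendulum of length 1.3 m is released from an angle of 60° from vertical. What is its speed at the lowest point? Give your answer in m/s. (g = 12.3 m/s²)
h = L(1 − cosθ) = 1.3(1 − cos60°) = 0.65 m
v = √(2gh) = √(2·12.3·0.65) = 3.999 m/s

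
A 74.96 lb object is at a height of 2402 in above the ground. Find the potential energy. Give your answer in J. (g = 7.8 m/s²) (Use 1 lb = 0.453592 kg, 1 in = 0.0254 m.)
Convert to SI: m = 34.0013 kg, h = 61.0108 m
PE = mgh = (34.0013)(7.8)(61.0108) = 16180 J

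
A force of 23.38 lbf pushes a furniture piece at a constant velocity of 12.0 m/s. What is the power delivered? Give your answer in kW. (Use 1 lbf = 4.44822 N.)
Convert to SI: F = 103.999 N, v = 12.0 m/s
P = Fv = (103.999)(12.0) = 1247.99 W = 1.248 kW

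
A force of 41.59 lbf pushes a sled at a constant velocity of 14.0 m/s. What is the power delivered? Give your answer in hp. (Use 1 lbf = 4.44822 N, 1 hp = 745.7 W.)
Convert to SI: F = 185.001 N, v = 14.0 m/s
P = Fv = (185.001)(14.0) = 2590.02 W = 3.473 hp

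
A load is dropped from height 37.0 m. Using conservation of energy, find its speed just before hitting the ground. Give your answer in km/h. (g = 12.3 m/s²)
mgh = ½mv² ⇒ v = √(2gh) = √(2·12.3·37.0) = 30.1695 m/s = 108.6 km/h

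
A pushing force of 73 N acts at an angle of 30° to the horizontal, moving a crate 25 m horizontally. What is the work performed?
W = F·d·cosθ = (73)(25)cos(30°) = 1580 J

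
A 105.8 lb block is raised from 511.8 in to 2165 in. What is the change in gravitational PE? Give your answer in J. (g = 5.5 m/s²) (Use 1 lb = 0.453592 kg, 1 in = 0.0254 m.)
Convert to SI: m = 47.99 kg, Δh = 41.9913 m
ΔPE = mgΔh = (47.99)(5.5)(41.9913) = 11080 J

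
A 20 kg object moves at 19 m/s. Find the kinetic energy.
KE = ½mv² = ½(20)(19)² = 3610.0 J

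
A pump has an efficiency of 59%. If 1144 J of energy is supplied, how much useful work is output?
W_out = η·W_in = 0.59·1144 = 674.96 J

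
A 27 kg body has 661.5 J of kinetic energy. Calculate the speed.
v = √(2·KE/m) = √(2·661.5/27) = 7.0 m/s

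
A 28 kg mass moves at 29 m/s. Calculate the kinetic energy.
KE = ½mv² = ½(28)(29)² = 11774.0 J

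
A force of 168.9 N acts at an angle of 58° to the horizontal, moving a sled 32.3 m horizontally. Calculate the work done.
W = F·d·cosθ = (168.9)(32.3)cos(58°) = 2891 J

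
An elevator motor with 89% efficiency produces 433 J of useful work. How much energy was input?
W_in = W_out/η = 433/0.89 = 486.5 J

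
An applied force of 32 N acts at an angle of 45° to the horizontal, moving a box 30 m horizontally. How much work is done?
W = F·d·cosθ = (32)(30)cos(45°) = 678.8 J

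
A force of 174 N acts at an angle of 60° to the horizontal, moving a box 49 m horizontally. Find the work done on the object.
W = F·d·cosθ = (174)(49)cos(60°) = 4263 J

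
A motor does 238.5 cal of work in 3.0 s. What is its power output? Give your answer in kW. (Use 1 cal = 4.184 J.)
Convert to SI: W = 997.884 J, t = 3.0 s
P = W/t = 997.884/3.0 = 332.628 W = 0.3326 kW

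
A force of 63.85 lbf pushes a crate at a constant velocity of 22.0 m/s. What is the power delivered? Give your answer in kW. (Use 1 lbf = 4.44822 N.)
Convert to SI: F = 284.019 N, v = 22.0 m/s
P = Fv = (284.019)(22.0) = 6248.41 W = 6.248 kW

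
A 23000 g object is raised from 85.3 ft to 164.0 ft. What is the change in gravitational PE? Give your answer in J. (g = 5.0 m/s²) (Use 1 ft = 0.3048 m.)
Convert to SI: m = 23.0 kg, Δh = 23.9878 m
ΔPE = mgΔh = (23.0)(5.0)(23.9878) = 2759 J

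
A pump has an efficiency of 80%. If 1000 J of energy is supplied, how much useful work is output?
W_out = η·W_in = 0.8·1000 = 800.0 J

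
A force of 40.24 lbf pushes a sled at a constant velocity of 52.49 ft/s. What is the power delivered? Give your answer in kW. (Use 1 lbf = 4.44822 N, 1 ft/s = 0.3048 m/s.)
Convert to SI: F = 178.996 N, v = 15.999 m/s
P = Fv = (178.996)(15.999) = 2863.75 W = 2.864 kW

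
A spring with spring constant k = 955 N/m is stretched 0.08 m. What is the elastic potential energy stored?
PE = ½kx² = ½(955)(0.08)² = 3.056 J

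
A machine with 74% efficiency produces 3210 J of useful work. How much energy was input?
W_in = W_out/η = 3210/0.74 = 4338 J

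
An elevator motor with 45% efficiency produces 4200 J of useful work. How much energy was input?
W_in = W_out/η = 4200/0.45 = 9333 J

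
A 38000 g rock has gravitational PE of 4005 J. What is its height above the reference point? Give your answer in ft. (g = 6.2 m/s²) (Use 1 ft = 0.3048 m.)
Convert to SI: m = 38.0 kg, PE = 4005.0 J
h = PE/(mg) = 4005.0/(38.0·6.2) = 16.9992 m = 55.77 ft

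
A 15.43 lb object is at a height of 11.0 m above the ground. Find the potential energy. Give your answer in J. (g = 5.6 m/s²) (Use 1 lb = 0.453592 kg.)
Convert to SI: m = 6.99892 kg, h = 11.0 m
PE = mgh = (6.99892)(5.6)(11.0) = 431.1 J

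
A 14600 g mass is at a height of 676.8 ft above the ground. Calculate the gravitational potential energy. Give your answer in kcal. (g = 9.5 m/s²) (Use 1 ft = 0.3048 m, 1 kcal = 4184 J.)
Convert to SI: m = 14.6 kg, h = 206.289 m
PE = mgh = (14.6)(9.5)(206.289) = 28612.2 J = 6.838 kcal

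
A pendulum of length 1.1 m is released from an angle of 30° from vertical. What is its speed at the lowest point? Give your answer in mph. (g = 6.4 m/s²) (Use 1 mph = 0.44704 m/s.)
h = L(1 − cosθ) = 1.1(1 − cos30°) = 0.147372 m
v = √(2gh) = √(2·6.4·0.147372) = 1.37345 m/s = 3.072 mph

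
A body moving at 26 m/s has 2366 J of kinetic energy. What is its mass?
m = 2·KE/v² = 2·2366/(26)² = 7.0 kg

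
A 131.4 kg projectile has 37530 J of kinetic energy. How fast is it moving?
v = √(2·KE/m) = √(2·37530/131.4) = 23.9 m/s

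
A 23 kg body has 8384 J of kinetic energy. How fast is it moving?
v = √(2·KE/m) = √(2·8384/23) = 27.0 m/s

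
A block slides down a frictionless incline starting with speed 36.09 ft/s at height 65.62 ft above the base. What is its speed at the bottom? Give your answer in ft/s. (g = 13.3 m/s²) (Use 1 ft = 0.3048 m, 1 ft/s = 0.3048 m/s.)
Convert to SI: v₀ = 11.0002 m/s, h = 20.001 m
½mv₀² + mgh = ½mv² ⇒ v = √(v₀² + 2gh) = √(11.0002² + 2·13.3·20.001) = 25.5545 m/s = 83.84 ft/s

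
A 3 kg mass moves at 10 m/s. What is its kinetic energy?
KE = ½mv² = ½(3)(10)² = 150.0 J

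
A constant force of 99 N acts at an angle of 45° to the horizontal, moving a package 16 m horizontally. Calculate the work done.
W = F·d·cosθ = (99)(16)cos(45°) = 1120 J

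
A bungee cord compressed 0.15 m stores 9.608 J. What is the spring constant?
k = 2·PE/x² = 2·9.608/(0.15)² = 854.0 N/m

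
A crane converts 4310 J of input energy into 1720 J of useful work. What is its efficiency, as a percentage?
η = W_out/W_in = 1720/4310 = 39.91%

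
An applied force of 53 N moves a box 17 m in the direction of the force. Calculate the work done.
W = F·d = (53)(17) = 901.0 J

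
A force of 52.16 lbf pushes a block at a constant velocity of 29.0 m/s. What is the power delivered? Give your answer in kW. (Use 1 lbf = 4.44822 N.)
Convert to SI: F = 232.019 N, v = 29.0 m/s
P = Fv = (232.019)(29.0) = 6728.56 W = 6.729 kW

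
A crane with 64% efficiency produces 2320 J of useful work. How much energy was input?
W_in = W_out/η = 2320/0.64 = 3625 J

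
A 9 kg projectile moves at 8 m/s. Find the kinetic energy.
KE = ½mv² = ½(9)(8)² = 288.0 J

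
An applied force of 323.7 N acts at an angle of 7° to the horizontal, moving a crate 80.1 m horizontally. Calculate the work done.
W = F·d·cosθ = (323.7)(80.1)cos(7°) = 25740 J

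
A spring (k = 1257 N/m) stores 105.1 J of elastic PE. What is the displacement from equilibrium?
x = √(2·PE/k) = √(2·105.1/1257) = 0.4089 m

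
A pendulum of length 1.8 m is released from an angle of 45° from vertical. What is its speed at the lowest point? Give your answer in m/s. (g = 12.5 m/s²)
h = L(1 − cosθ) = 1.8(1 − cos45°) = 0.527208 m
v = √(2gh) = √(2·12.5·0.527208) = 3.63 m/s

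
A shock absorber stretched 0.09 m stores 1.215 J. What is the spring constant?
k = 2·PE/x² = 2·1.215/(0.09)² = 300.0 N/m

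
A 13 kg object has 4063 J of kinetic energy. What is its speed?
v = √(2·KE/m) = √(2·4063/13) = 25.0 m/s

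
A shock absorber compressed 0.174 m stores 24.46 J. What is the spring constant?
k = 2·PE/x² = 2·24.46/(0.174)² = 1616 N/m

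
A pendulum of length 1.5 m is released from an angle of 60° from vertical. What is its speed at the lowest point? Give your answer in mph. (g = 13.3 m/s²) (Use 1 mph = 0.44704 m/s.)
h = L(1 − cosθ) = 1.5(1 − cos60°) = 0.75 m
v = √(2gh) = √(2·13.3·0.75) = 4.46654 m/s = 9.991 mph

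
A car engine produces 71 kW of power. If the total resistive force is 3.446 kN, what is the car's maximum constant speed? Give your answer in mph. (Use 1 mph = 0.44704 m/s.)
Convert to SI: F = 3446.0 N
P = Fv ⇒ v = P/F = 71000 W/3446.0 N = 20.6036 m/s = 46.09 mph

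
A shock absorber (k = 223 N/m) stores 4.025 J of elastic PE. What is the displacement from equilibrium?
x = √(2·PE/k) = √(2·4.025/223) = 0.19 m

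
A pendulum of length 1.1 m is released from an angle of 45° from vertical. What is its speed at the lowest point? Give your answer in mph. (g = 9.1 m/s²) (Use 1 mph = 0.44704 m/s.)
h = L(1 − cosθ) = 1.1(1 − cos45°) = 0.322183 m
v = √(2gh) = √(2·9.1·0.322183) = 2.42151 m/s = 5.417 mph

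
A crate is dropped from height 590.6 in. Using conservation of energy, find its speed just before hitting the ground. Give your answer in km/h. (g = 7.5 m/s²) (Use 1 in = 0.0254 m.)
Convert to SI: h = 15.0012 m
mgh = ½mv² ⇒ v = √(2gh) = √(2·7.5·15.0012) = 15.0006 m/s = 54.0 km/h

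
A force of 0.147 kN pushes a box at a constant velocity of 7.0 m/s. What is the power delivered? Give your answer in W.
Convert to SI: F = 147.0 N, v = 7.0 m/s
P = Fv = (147.0)(7.0) = 1029 W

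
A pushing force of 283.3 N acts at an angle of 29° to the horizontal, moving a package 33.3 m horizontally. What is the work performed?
W = F·d·cosθ = (283.3)(33.3)cos(29°) = 8251 J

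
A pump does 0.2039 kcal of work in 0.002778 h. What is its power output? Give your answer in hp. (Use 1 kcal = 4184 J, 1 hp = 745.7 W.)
Convert to SI: W = 853.118 J, t = 10.0008 s
P = W/t = 853.118/10.0008 = 85.3049 W = 0.1144 hp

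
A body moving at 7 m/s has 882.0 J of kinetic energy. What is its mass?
m = 2·KE/v² = 2·882.0/(7)² = 36.0 kg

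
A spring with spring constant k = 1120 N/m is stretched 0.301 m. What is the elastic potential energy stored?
PE = ½kx² = ½(1120)(0.301)² = 50.74 J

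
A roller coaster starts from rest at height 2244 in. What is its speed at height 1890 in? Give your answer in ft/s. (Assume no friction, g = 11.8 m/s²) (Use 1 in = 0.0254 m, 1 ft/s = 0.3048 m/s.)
Convert to SI: h₁−h₂ = 8.9916 m
mgh₁ = mgh₂ + ½mv² ⇒ v = √(2g(h₁−h₂)) = √(2·11.8·8.9916) = 14.5671 m/s = 47.79 ft/s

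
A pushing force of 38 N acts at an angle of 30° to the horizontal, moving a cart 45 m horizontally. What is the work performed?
W = F·d·cosθ = (38)(45)cos(30°) = 1481 J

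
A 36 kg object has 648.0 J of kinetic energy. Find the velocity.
v = √(2·KE/m) = √(2·648.0/36) = 6.0 m/s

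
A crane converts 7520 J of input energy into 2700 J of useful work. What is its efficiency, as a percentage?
η = W_out/W_in = 2700/7520 = 35.9%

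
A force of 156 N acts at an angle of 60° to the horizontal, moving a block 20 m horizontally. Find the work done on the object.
W = F·d·cosθ = (156)(20)cos(60°) = 1560 J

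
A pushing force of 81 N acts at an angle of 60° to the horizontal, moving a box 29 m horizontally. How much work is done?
W = F·d·cosθ = (81)(29)cos(60°) = 1175 J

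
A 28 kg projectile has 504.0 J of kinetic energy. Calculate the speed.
v = √(2·KE/m) = √(2·504.0/28) = 6.0 m/s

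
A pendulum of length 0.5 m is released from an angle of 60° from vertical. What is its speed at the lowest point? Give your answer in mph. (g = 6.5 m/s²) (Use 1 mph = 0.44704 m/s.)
h = L(1 − cosθ) = 0.5(1 − cos60°) = 0.25 m
v = √(2gh) = √(2·6.5·0.25) = 1.80278 m/s = 4.033 mph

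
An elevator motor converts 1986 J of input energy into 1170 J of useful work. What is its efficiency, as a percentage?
η = W_out/W_in = 1170/1986 = 58.91%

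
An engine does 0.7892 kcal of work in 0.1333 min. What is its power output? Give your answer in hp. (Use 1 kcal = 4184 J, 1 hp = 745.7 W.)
Convert to SI: W = 3302.01 J, t = 7.998 s
P = W/t = 3302.01/7.998 = 412.855 W = 0.5536 hp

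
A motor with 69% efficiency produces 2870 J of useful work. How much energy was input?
W_in = W_out/η = 2870/0.69 = 4159 J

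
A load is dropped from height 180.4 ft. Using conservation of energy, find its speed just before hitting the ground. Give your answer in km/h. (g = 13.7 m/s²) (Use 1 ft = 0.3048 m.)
Convert to SI: h = 54.9859 m
mgh = ½mv² ⇒ v = √(2gh) = √(2·13.7·54.9859) = 38.8151 m/s = 139.7 km/h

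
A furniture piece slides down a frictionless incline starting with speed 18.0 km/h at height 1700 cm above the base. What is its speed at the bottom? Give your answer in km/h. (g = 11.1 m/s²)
Convert to SI: v₀ = 5.0 m/s, h = 17.0 m
½mv₀² + mgh = ½mv² ⇒ v = √(v₀² + 2gh) = √(5.0² + 2·11.1·17.0) = 20.0599 m/s = 72.22 km/h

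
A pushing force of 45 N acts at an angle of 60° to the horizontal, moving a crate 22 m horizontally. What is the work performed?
W = F·d·cosθ = (45)(22)cos(60°) = 495.0 J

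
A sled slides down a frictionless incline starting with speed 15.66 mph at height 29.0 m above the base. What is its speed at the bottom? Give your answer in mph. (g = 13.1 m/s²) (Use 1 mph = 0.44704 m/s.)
Convert to SI: v₀ = 7.00065 m/s, h = 29.0 m
½mv₀² + mgh = ½mv² ⇒ v = √(v₀² + 2gh) = √(7.00065² + 2·13.1·29.0) = 28.4396 m/s = 63.62 mph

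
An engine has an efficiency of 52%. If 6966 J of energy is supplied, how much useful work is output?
W_out = η·W_in = 0.52·6966 = 3622.32 J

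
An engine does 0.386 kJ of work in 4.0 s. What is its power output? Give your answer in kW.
Convert to SI: W = 386.0 J, t = 4.0 s
P = W/t = 386.0/4.0 = 96.5 W = 0.0965 kW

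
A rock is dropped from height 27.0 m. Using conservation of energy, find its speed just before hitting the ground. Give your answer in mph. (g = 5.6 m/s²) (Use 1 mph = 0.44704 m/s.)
mgh = ½mv² ⇒ v = √(2gh) = √(2·5.6·27.0) = 17.3897 m/s = 38.9 mph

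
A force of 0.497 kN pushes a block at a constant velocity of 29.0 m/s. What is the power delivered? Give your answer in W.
Convert to SI: F = 497.0 N, v = 29.0 m/s
P = Fv = (497.0)(29.0) = 14410 W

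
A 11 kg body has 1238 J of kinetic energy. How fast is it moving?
v = √(2·KE/m) = √(2·1238/11) = 15.0 m/s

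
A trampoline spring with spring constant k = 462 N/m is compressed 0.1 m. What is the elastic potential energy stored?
PE = ½kx² = ½(462)(0.1)² = 2.31 J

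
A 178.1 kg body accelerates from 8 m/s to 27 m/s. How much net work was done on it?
W = ΔKE = ½m(v₂² − v₁²) = ½(178.1)(27² − 8²) = 59218.25 J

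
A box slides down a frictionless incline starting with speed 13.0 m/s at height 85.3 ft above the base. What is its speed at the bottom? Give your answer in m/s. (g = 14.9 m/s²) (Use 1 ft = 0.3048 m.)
Convert to SI: v₀ = 13.0 m/s, h = 25.9994 m
½mv₀² + mgh = ½mv² ⇒ v = √(v₀² + 2gh) = √(13.0² + 2·14.9·25.9994) = 30.72 m/s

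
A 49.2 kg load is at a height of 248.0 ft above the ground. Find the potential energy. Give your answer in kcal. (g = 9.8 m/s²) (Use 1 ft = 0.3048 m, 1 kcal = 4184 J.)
Convert to SI: m = 49.2 kg, h = 75.5904 m
PE = mgh = (49.2)(9.8)(75.5904) = 36446.7 J = 8.711 kcal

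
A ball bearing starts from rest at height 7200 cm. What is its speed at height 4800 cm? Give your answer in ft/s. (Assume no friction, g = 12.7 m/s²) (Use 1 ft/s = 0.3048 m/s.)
Convert to SI: h₁−h₂ = 24.0 m
mgh₁ = mgh₂ + ½mv² ⇒ v = √(2g(h₁−h₂)) = √(2·12.7·24.0) = 24.6901 m/s = 81.0 ft/s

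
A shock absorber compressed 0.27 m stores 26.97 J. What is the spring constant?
k = 2·PE/x² = 2·26.97/(0.27)² = 739.9 N/m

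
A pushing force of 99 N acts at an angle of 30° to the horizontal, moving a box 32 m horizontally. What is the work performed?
W = F·d·cosθ = (99)(32)cos(30°) = 2744 J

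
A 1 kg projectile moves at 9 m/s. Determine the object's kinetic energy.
KE = ½mv² = ½(1)(9)² = 40.5 J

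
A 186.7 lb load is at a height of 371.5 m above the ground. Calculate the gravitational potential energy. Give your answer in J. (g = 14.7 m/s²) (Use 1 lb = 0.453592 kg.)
Convert to SI: m = 84.6856 kg, h = 371.5 m
PE = mgh = (84.6856)(14.7)(371.5) = 462500 J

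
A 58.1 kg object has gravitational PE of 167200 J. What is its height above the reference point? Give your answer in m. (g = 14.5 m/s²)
h = PE/(mg) = 167200/(58.1·14.5) = 198.5 m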